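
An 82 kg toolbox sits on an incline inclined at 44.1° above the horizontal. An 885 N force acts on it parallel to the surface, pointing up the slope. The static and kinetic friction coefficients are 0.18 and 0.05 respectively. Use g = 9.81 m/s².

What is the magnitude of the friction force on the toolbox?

The normal reaction is N = m g cos θ = 577.7 N.
The friction needed for equilibrium is m g sin θ − P = 559.8 − 885 = -325.2 N, measured positive up-slope.
Static friction can supply at most μ_s N = 104 N.
Since |-325.2| > 104 N, static friction cannot hold it; the toolbox slides up the incline and kinetic friction applies: f = μ_k N = 0.05 × 577.7 = 28.9 N.

f ≈ 28.9 N (down the incline)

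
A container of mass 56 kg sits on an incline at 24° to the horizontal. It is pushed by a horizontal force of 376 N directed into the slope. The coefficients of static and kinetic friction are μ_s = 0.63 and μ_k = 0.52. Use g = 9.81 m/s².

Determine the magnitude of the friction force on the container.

f ≈ 120 N (down the incline)

Normal direction: N = m g cos θ + P sin θ = 654.8 N.
Parallel to the incline: P cos θ − m g sin θ = 343.5 − 223.4 = 120 N; the friction needed to balance this is 120 N acting down the slope.
The limit of static friction is μ_s N = 412.5 N.
Since 120 N is within the 412.5 N limit, the container stays put and friction is exactly 120 N.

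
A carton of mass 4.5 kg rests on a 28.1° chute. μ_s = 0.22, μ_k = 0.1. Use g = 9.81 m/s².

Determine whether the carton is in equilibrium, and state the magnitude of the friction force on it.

f ≈ 3.89 N

N = m g cos θ = 38.9 N.
Down-slope weight component: m g sin θ = 20.8 N.
μ_s N = 8.57 N.
20.8 > 8.57 N, so it slides; kinetic friction f = μ_k N = 0.1×38.9 = 3.89 N.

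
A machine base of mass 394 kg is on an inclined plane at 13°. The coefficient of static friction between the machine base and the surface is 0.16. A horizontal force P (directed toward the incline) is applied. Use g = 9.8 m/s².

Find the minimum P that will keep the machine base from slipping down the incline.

The machine base tends to slide down (tan θ > μ_s), so at the point of impending slip friction acts up-slope at its limit: f = μ_s N.
Perpendicular to the incline: N = m g cos θ + P sin θ.
Along the incline: P cos θ + μ_s N = m g sin θ, i.e. P cos θ + μ_s (m g cos θ + P sin θ) = m g sin θ.
Solving, P (cos θ + μ_s sin θ) = m g (sin θ − μ_s cos θ), so P = 3860×0.06905/1.01 = 264 N.

P_min ≈ 264 N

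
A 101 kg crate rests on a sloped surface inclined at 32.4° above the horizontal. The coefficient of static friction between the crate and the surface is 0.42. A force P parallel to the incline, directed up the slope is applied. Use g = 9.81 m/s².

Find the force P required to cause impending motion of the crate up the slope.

P ≈ 882 N

At impending motion up the slope, friction acts down-slope at its limit: f = μ_s N.
P is parallel to the surface, so N = m g cos θ = 837 N.
Along the incline: P = m g sin θ + μ_s N = 531 + 0.42×837 = 882 N.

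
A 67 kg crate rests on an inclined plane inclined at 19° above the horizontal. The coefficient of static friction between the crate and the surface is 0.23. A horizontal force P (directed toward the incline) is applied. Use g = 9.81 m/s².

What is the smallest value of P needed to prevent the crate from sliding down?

The crate tends to slide down (tan θ > μ_s), so at the point of impending slip friction acts up-slope at its limit: f = μ_s N.
Perpendicular to the incline: N = m g cos θ + P sin θ.
Along the incline: P cos θ + μ_s N = m g sin θ, i.e. P cos θ + μ_s (m g cos θ + P sin θ) = m g sin θ.
Solving, P (cos θ + μ_s sin θ) = m g (sin θ − μ_s cos θ), so P = 657×0.1081/1.02 = 69.6 N.

P_min ≈ 69.6 N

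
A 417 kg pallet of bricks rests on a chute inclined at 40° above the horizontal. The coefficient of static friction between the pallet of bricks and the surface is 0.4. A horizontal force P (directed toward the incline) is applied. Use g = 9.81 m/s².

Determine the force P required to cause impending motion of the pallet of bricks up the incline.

P ≈ 7630 N

At impending motion up the slope, friction acts down-slope at its limit: f = μ_s N.
Perpendicular to the incline: N = m g cos θ + P sin θ.
Along the incline: P cos θ = m g sin θ + μ_s N = m g sin θ + μ_s (m g cos θ + P sin θ).
Solving, P (cos θ − μ_s sin θ) = m g (sin θ + μ_s cos θ), so P = 417×9.81×(sin 40° + 0.4 cos 40°)/(cos 40° − 0.4 sin 40°) = 4090×0.9492/0.5089 = 7630 N.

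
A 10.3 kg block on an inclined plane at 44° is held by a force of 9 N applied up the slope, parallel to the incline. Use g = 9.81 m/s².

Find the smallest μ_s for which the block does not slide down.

N = m g cos θ = 72.68 N.
Friction must make up the shortfall along the incline: f = m g sin θ − P = 70.19 − 9 = 61.19 N.
At the threshold f = μ_s N, so μ_s,min = 61.19/72.68 = 0.842.

μ_s,min ≈ 0.842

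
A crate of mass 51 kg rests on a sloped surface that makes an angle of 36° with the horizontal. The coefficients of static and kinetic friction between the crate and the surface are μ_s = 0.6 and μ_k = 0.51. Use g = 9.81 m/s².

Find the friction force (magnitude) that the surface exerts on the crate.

Normal force: N = m g cos θ = 51 × 9.81 × cos 36° = 404.8 N.
For equilibrium along the incline, friction must balance the weight component: f = m g sin θ = 294.1 N up the slope.
Static friction can supply at most μ_s N = 242.9 N.
Since |294.1| > 242.9 N, static friction cannot hold it; the crate slides down the incline and kinetic friction applies: f = μ_k N = 0.51 × 404.8 = 206 N.

f ≈ 206 N (up the incline)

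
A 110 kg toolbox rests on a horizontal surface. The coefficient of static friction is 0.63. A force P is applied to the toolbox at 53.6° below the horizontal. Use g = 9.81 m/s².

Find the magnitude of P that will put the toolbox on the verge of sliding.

N = m g + P sin α (the push presses the toolbox into the horizontal surface).
At impending slip, P cos α = μ_s N = μ_s (m g + P sin α).
Solving: P (cos α − μ_s sin α) = μ_s m g → P = 0.63×1080/(cos 53.6° − 0.63 sin 53.6°) = 680/0.08634 = 7870 N.

P ≈ 7870 N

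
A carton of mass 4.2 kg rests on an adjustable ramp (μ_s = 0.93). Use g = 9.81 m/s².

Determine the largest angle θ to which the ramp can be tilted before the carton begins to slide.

θ_max ≈ 42.9°

At the slip threshold, m g sin θ = μ_s · m g cos θ, so tan θ = μ_s.
θ_max = arctan(0.93) = 42.9°.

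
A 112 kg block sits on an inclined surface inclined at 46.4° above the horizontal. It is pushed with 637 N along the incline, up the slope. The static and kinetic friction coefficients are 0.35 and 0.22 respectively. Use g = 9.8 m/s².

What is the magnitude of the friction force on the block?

Perpendicular to the surface, N = m g cos θ = 112·9.8·cos 46.4° = 756.9 N.
Parallel to the incline, ΣF = 0 gives f = m g sin θ − P = 794.9 − 637 = 157.9 N (up-slope positive).
The static-friction ceiling is μ_s N = 0.35 × 756.9 = 264.9 N.
Since |157.9| ≤ 264.9 N, no slip — friction simply equals what equilibrium demands.

f ≈ 158 N (up the incline)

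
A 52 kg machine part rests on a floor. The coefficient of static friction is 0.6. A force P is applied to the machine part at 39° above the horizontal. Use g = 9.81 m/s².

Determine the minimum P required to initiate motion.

P ≈ 265 N

N = m g − P sin α (the pull lifts the machine part).
At impending slip, P cos α = μ_s N = μ_s (m g − P sin α).
Solving: P (cos α + μ_s sin α) = μ_s m g → P = 0.6×510/(cos 39° + 0.6 sin 39°) = 306/1.155 = 265 N.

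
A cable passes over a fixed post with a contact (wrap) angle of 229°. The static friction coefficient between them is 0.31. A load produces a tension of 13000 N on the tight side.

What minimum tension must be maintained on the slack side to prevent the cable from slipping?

Capstan equation at impending slip: T_tight/T_slack = e^{μβ}.
β = 229° = 3.997 rad; e^{μβ} = e^{0.31×3.997} = 3.452.
T_slack = T_tight / e^{μβ} = 13000 / 3.452 = 3770 N.

T_min ≈ 3770 N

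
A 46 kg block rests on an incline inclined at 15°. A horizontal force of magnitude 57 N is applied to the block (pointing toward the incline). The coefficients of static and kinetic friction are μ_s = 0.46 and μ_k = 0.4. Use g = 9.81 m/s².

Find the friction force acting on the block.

The horizontal push has a component P sin θ into the surface, so N = m g cos θ + P sin θ = 435.9 + 14.75 = 450.6 N.
Parallel to the incline: P cos θ − m g sin θ = 55.06 − 116.8 = -61.74 N; the friction needed to balance this is 61.74 N acting up the slope.
The limit of static friction is μ_s N = 207.3 N.
|f_req| = 61.74 ≤ 207.3 N → the block is in equilibrium; friction equals the required value.

f ≈ 61.7 N (up the incline)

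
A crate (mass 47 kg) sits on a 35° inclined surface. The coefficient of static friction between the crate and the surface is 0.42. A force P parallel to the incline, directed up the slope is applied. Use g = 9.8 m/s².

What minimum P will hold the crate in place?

The crate tends to slide down (tan θ > μ_s), so at the point of impending slip friction acts up-slope at its limit: f = μ_s N.
P is parallel to the surface, so N = m g cos θ = 377 N.
Along the incline: P + μ_s N = m g sin θ, so P = 264 − 0.42×377 = 106 N.

P_min ≈ 106 N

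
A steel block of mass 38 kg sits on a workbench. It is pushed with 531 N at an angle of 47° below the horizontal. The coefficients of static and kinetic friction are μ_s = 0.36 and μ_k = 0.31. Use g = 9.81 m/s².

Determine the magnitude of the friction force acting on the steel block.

N = m g + P sin α = 372.8 + 531×sin 47° = 761.1 N.
The horizontal driving force is P cos α = 362.1 N, so equilibrium needs friction f = 362.1 N.
The static-friction limit is μ_s N = 274 N.
The required friction exceeds μ_s N, so the steel block moves and f = μ_k N = 236 N.

f ≈ 236 N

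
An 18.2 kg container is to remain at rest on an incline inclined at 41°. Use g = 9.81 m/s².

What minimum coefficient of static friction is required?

μ_s,min ≈ 0.869

At the slip threshold m g sin θ = μ_s m g cos θ, so μ_s,min = tan θ.
μ_s,min = tan 41° = 0.869.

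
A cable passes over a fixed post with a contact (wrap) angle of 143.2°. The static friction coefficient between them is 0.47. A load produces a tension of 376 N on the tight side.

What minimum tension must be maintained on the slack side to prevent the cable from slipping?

Capstan equation at impending slip: T_tight/T_slack = e^{μβ}.
β = 143.2° = 2.499 rad; e^{μβ} = e^{0.47×2.499} = 3.237.
T_slack = T_tight / e^{μβ} = 376 / 3.237 = 116 N.

T_min ≈ 116 N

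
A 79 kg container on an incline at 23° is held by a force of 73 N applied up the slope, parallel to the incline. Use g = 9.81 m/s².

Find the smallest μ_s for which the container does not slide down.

μ_s,min ≈ 0.322

N = m g cos θ = 713.4 N.
Friction must make up the shortfall along the incline: f = m g sin θ − P = 302.8 − 73 = 229.8 N.
At the threshold f = μ_s N, so μ_s,min = 229.8/713.4 = 0.322.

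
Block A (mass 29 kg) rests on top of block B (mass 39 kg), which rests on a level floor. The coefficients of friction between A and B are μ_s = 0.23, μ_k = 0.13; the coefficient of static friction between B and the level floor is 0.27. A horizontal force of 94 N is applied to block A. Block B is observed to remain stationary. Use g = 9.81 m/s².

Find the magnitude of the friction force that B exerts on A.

Normal force at the A–B interface: N₁ = m_A g = 284.5 N.
Maximum static friction on A from B: μ_s N₁ = 0.23×284.5 = 65.43 N.
P = 94 N exceeds that limit, so A slips over B and the interface friction becomes kinetic: f₁ = μ_k N₁ = 0.13×284.5 = 37 N.
B experiences an equal 37 N forward from A (third law). B is in equilibrium, so the floor supplies f₂ = 37 N of static friction (limit μ_s(m_A+m_B)g = 180.1 N, not exceeded).

f ≈ 37 N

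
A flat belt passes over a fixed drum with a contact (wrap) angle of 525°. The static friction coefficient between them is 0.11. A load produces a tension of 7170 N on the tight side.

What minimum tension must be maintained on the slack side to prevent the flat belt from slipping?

Capstan equation at impending slip: T_tight/T_slack = e^{μβ}.
β = 525° = 9.163 rad; e^{μβ} = e^{0.11×9.163} = 2.74.
T_slack = T_tight / e^{μβ} = 7170 / 2.74 = 2620 N.

T_min ≈ 2620 N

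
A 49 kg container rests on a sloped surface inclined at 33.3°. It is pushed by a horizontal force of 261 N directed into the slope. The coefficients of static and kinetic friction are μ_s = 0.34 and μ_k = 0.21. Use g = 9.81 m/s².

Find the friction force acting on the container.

Normal direction: N = m g cos θ + P sin θ = 545.1 N.
Parallel to the incline: P cos θ − m g sin θ = 218.1 − 263.9 = -45.76 N; the friction needed to balance this is 45.76 N acting up the slope.
The limit of static friction is μ_s N = 185.3 N.
|f_req| = 45.76 ≤ 185.3 N → the container is in equilibrium; friction equals the required value.

f ≈ 45.8 N (up the incline)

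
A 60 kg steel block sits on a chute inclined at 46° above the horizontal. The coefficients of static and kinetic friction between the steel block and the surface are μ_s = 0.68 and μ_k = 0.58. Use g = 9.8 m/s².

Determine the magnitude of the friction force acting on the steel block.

Normal force: N = m g cos θ = 60 × 9.8 × cos 46° = 408.5 N.
Along the slope the weight component is m g sin θ = 423 N; friction must supply exactly this, acting up-slope.
Maximum static friction available: μ_s N = 0.68 × 408.5 = 277.8 N.
|423| exceeds 277.8 N, so the steel block slips down-slope; friction is kinetic, f = μ_k N = 0.58×408.5 = 237 N.

f ≈ 237 N (up the incline)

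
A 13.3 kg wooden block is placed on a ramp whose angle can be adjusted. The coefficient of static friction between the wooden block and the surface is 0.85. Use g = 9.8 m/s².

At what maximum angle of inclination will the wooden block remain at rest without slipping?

θ_max ≈ 40.4°

At the slip threshold, m g sin θ = μ_s · m g cos θ, so tan θ = μ_s.
θ_max = arctan(0.85) = 40.4°.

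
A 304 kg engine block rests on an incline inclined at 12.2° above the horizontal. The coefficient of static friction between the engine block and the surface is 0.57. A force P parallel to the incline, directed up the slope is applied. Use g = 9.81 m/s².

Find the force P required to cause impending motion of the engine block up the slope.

P ≈ 2290 N

At impending motion up the slope, friction acts down-slope at its limit: f = μ_s N.
P is parallel to the surface, so N = m g cos θ = 2910 N.
Along the incline: P = m g sin θ + μ_s N = 630 + 0.57×2910 = 2290 N.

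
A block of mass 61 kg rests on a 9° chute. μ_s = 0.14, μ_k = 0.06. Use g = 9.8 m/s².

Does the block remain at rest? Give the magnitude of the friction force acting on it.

N = m g cos θ = 590 N.
Down-slope weight component: m g sin θ = 93.5 N.
μ_s N = 82.7 N.
93.5 > 82.7 N, so it slides; kinetic friction f = μ_k N = 0.06×590 = 35.4 N.

f ≈ 35.4 N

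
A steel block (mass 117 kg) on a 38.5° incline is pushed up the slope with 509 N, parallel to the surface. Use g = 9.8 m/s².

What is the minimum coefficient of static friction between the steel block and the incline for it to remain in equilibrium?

N = m g cos θ = 897.3 N.
Friction must make up the shortfall along the incline: f = m g sin θ − P = 713.8 − 509 = 204.8 N.
At the threshold f = μ_s N, so μ_s,min = 204.8/897.3 = 0.228.

μ_s,min ≈ 0.228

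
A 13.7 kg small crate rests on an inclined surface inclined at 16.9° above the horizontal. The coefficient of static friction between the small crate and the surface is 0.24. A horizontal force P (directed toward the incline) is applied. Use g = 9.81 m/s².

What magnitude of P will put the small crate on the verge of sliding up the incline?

At impending motion up the slope, friction acts down-slope at its limit: f = μ_s N.
Perpendicular to the incline: N = m g cos θ + P sin θ.
Along the incline: P cos θ = m g sin θ + μ_s N = m g sin θ + μ_s (m g cos θ + P sin θ).
Solving, P (cos θ − μ_s sin θ) = m g (sin θ + μ_s cos θ), so P = 13.7×9.81×(sin 16.9° + 0.24 cos 16.9°)/(cos 16.9° − 0.24 sin 16.9°) = 134×0.5203/0.887 = 78.8 N.

P ≈ 78.8 N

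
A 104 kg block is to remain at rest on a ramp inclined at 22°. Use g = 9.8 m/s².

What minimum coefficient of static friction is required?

μ_s,min ≈ 0.404

At the slip threshold m g sin θ = μ_s m g cos θ, so μ_s,min = tan θ.
μ_s,min = tan 22° = 0.404.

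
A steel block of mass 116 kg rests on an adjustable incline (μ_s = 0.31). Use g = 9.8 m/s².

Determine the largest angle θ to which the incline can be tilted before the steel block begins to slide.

θ_max ≈ 17.2°

At the slip threshold, m g sin θ = μ_s · m g cos θ, so tan θ = μ_s.
θ_max = arctan(0.31) = 17.2°.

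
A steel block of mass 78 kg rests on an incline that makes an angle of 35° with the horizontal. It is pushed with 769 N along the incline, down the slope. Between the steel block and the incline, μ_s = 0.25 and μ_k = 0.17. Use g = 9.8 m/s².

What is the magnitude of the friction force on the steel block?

Normal force: N = m g cos θ = 78 × 9.8 × cos 35° = 626.2 N.
Parallel to the incline, ΣF = 0 gives f = m g sin θ + P = 438.4 + 769 = 1207 N (up-slope positive).
The static-friction ceiling is μ_s N = 0.25 × 626.2 = 156.5 N.
|1207| exceeds 156.5 N, so the steel block slips down-slope; friction is kinetic, f = μ_k N = 0.17×626.2 = 106 N.

f ≈ 106 N (up the incline)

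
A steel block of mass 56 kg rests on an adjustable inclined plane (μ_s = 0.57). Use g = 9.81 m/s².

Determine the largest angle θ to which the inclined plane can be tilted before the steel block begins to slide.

θ_max ≈ 29.7°

At the slip threshold, m g sin θ = μ_s · m g cos θ, so tan θ = μ_s.
θ_max = arctan(0.57) = 29.7°.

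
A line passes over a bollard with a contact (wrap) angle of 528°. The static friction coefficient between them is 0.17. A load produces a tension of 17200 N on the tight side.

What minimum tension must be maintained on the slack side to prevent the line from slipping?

T_min ≈ 3590 N

Capstan equation at impending slip: T_tight/T_slack = e^{μβ}.
β = 528° = 9.215 rad; e^{μβ} = e^{0.17×9.215} = 4.79.
T_slack = T_tight / e^{μβ} = 17200 / 4.79 = 3590 N.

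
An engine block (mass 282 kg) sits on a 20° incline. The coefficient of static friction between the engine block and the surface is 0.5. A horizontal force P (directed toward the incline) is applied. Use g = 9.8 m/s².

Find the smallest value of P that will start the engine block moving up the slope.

P ≈ 2920 N

At impending motion up the slope, friction acts down-slope at its limit: f = μ_s N.
Perpendicular to the incline: N = m g cos θ + P sin θ.
Along the incline: P cos θ = m g sin θ + μ_s N = m g sin θ + μ_s (m g cos θ + P sin θ).
Solving, P (cos θ − μ_s sin θ) = m g (sin θ + μ_s cos θ), so P = 282×9.8×(sin 20° + 0.5 cos 20°)/(cos 20° − 0.5 sin 20°) = 2760×0.8119/0.7687 = 2920 N.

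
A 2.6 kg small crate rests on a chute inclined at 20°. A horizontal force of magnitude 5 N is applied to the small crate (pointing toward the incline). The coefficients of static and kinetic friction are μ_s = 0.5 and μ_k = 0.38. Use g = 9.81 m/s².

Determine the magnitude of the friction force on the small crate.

Normal direction: N = m g cos θ + P sin θ = 25.68 N.
Parallel to the incline: P cos θ − m g sin θ = 4.698 − 8.724 = -4.025 N; the friction needed to balance this is 4.025 N acting up the slope.
Maximum static friction: μ_s N = 0.5 × 25.68 = 12.84 N.
Since 4.025 N is within the 12.84 N limit, the small crate stays put and friction is exactly 4.03 N.

f ≈ 4.03 N (up the incline)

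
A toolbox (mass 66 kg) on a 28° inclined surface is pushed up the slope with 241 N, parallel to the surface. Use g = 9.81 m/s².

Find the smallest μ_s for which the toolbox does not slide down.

μ_s,min ≈ 0.11

N = m g cos θ = 571.7 N.
Friction must make up the shortfall along the incline: f = m g sin θ − P = 304 − 241 = 62.96 N.
At the threshold f = μ_s N, so μ_s,min = 62.96/571.7 = 0.11.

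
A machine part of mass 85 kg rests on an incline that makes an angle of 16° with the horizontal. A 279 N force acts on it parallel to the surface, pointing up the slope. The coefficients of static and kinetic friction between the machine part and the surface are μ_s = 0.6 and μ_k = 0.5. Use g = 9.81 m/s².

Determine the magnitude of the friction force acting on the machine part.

f ≈ 49.2 N (down the incline)

Perpendicular to the surface, N = m g cos θ = 85·9.81·cos 16° = 801.5 N.
For equilibrium along the incline the friction force must supply f = m g sin θ − P = 229.8 − 279 = -49.16 N (positive meaning up-slope).
Maximum static friction available: μ_s N = 0.6 × 801.5 = 480.9 N.
Since |-49.16| ≤ 480.9 N, the machine part remains in static equilibrium and friction takes exactly the required value.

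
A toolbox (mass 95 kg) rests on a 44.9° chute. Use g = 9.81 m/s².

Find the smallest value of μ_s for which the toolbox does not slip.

μ_s,min ≈ 0.997

At the slip threshold m g sin θ = μ_s m g cos θ, so μ_s,min = tan θ.
μ_s,min = tan 44.9° = 0.997.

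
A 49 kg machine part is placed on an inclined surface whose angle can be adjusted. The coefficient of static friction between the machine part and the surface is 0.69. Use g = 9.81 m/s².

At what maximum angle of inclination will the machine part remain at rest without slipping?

θ_max ≈ 34.6°

At the slip threshold, m g sin θ = μ_s · m g cos θ, so tan θ = μ_s.
θ_max = arctan(0.69) = 34.6°.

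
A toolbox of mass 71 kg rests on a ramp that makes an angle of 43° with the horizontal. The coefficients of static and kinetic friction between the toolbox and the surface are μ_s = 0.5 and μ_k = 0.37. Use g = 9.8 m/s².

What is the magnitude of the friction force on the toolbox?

The normal reaction is N = m g cos θ = 508.9 N.
For equilibrium along the incline, friction must balance the weight component: f = m g sin θ = 474.5 N up the slope.
The static-friction ceiling is μ_s N = 0.5 × 508.9 = 254.4 N.
|474.5| exceeds 254.4 N, so the toolbox slips down-slope; friction is kinetic, f = μ_k N = 0.37×508.9 = 188 N.

f ≈ 188 N (up the incline)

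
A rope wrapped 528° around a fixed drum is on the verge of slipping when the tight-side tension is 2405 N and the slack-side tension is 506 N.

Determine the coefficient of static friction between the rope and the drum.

μ ≈ 0.169

T₂/T₁ = e^{μβ} → μ = ln(T₂/T₁)/β.
β = 528° = 9.215 rad.
μ = ln(2405/506)/9.215 = ln(4.753)/9.215 = 0.169.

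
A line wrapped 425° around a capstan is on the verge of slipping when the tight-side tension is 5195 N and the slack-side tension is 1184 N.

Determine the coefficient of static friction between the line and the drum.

T₂/T₁ = e^{μβ} → μ = ln(T₂/T₁)/β.
β = 425° = 7.418 rad.
μ = ln(5195/1184)/7.418 = ln(4.388)/7.418 = 0.199.

μ ≈ 0.199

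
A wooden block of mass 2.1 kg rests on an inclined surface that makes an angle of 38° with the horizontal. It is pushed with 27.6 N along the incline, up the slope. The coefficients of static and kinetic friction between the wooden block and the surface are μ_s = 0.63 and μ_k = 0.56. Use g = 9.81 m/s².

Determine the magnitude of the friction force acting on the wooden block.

The normal reaction is N = m g cos θ = 16.23 N.
For equilibrium along the incline the friction force must supply f = m g sin θ − P = 12.68 − 27.6 = -14.92 N (positive meaning up-slope).
The static-friction ceiling is μ_s N = 0.63 × 16.23 = 10.23 N.
Since |-14.92| > 10.23 N, static friction cannot hold it; the wooden block slides up the incline and kinetic friction applies: f = μ_k N = 0.56 × 16.23 = 9.09 N.

f ≈ 9.09 N (down the incline)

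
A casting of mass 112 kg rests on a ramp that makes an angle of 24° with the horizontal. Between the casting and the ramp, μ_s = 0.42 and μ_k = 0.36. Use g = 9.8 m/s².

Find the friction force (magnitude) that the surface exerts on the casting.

f ≈ 361 N (up the incline)

Perpendicular to the surface, N = m g cos θ = 112·9.8·cos 24° = 1003 N.
Along the slope the weight component is m g sin θ = 446.4 N; friction must supply exactly this, acting up-slope.
The static-friction ceiling is μ_s N = 0.42 × 1003 = 421.1 N.
|446.4| exceeds 421.1 N, so the casting slips down-slope; friction is kinetic, f = μ_k N = 0.36×1003 = 361 N.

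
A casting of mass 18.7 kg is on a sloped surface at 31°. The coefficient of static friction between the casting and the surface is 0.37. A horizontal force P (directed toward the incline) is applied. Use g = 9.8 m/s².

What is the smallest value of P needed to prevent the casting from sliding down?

The casting tends to slide down (tan θ > μ_s), so at the point of impending slip friction acts up-slope at its limit: f = μ_s N.
Perpendicular to the incline: N = m g cos θ + P sin θ.
Along the incline: P cos θ + μ_s N = m g sin θ, i.e. P cos θ + μ_s (m g cos θ + P sin θ) = m g sin θ.
Solving, P (cos θ + μ_s sin θ) = m g (sin θ − μ_s cos θ), so P = 183×0.1979/1.048 = 34.6 N.

P_min ≈ 34.6 N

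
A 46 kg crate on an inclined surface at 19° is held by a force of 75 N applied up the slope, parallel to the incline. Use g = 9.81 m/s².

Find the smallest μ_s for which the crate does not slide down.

μ_s,min ≈ 0.169

N = m g cos θ = 426.7 N.
Friction must make up the shortfall along the incline: f = m g sin θ − P = 146.9 − 75 = 71.92 N.
At the threshold f = μ_s N, so μ_s,min = 71.92/426.7 = 0.169.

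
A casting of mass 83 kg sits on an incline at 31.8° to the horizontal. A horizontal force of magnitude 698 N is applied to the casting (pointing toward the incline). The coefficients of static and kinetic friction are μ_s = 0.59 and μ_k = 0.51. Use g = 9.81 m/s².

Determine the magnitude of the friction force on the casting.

Normal direction: N = m g cos θ + P sin θ = 1060 N.
Along the incline, the net driving force (taking up-slope positive) is P cos θ − m g sin θ = 593.2 − 429.1 = 164.2 N, so equilibrium requires friction f = -164.2 N (down-slope).
The limit of static friction is μ_s N = 625.3 N.
Since 164.2 N is within the 625.3 N limit, the casting stays put and friction is exactly 164 N.

f ≈ 164 N (down the incline)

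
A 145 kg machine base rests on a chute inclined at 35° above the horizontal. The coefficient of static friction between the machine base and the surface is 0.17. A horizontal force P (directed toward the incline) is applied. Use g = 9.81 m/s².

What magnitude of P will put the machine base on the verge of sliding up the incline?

At impending motion up the slope, friction acts down-slope at its limit: f = μ_s N.
Perpendicular to the incline: N = m g cos θ + P sin θ.
Along the incline: P cos θ = m g sin θ + μ_s N = m g sin θ + μ_s (m g cos θ + P sin θ).
Solving, P (cos θ − μ_s sin θ) = m g (sin θ + μ_s cos θ), so P = 145×9.81×(sin 35° + 0.17 cos 35°)/(cos 35° − 0.17 sin 35°) = 1420×0.7128/0.7216 = 1410 N.

P ≈ 1410 N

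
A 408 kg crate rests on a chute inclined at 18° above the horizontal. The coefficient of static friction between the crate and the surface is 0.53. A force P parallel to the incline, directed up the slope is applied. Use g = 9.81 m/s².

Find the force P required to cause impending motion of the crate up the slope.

P ≈ 3250 N

At impending motion up the slope, friction acts down-slope at its limit: f = μ_s N.
P is parallel to the surface, so N = m g cos θ = 3810 N.
Along the incline: P = m g sin θ + μ_s N = 1240 + 0.53×3810 = 3250 N.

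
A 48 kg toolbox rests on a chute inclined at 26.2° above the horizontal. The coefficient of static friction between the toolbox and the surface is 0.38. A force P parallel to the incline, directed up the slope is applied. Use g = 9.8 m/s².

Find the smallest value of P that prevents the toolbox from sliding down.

P_min ≈ 47.3 N

The toolbox tends to slide down (tan θ > μ_s), so at the point of impending slip friction acts up-slope at its limit: f = μ_s N.
P is parallel to the surface, so N = m g cos θ = 422 N.
Along the incline: P + μ_s N = m g sin θ, so P = 208 − 0.38×422 = 47.3 N.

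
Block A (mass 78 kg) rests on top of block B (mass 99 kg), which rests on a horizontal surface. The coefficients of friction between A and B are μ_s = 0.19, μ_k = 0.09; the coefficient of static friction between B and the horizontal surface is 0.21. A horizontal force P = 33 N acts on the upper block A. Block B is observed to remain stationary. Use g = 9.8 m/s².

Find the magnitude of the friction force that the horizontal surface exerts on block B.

Normal force at the A–B interface: N₁ = m_A g = 764.4 N.
So the A–B interface can sustain at most μ_s N₁ = 145.2 N of static friction.
P = 33 N is within that limit, so A and B move together (both at rest); the A–B friction is simply f₁ = P = 33 N.
By Newton's third law B feels 33 N forward from A. With B stationary, the floor's static friction on B balances it: f₂ = 33 N (well within μ_s(m_A+m_B)g = 364.3 N).

f ≈ 33 N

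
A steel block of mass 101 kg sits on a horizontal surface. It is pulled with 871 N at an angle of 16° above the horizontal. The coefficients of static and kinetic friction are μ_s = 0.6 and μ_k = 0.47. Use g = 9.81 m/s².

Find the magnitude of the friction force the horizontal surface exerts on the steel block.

N = m g − P sin α = 990.8 − 871×sin 16° = 750.7 N.
For equilibrium, f = P cos α = 871×cos 16° = 837.3 N.
μ_s N = 0.6 × 750.7 = 450.4 N.
837.3 > 450.4 N → the steel block slides; f = μ_k N = 0.47×750.7 = 353 N.

f ≈ 353 N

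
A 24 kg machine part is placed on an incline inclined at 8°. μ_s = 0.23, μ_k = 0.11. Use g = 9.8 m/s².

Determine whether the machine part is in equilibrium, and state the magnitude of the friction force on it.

f ≈ 32.7 N

N = m g cos θ = 233 N.
Down-slope weight component: m g sin θ = 32.7 N.
μ_s N = 53.6 N.
32.7 ≤ 53.6 N, so it stays put; friction = 32.7 N.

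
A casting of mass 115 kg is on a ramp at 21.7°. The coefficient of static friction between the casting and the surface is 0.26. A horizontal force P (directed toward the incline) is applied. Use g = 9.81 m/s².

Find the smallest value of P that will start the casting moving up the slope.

At impending motion up the slope, friction acts down-slope at its limit: f = μ_s N.
Perpendicular to the incline: N = m g cos θ + P sin θ.
Along the incline: P cos θ = m g sin θ + μ_s N = m g sin θ + μ_s (m g cos θ + P sin θ).
Solving, P (cos θ − μ_s sin θ) = m g (sin θ + μ_s cos θ), so P = 115×9.81×(sin 21.7° + 0.26 cos 21.7°)/(cos 21.7° − 0.26 sin 21.7°) = 1130×0.6113/0.833 = 828 N.

P ≈ 828 N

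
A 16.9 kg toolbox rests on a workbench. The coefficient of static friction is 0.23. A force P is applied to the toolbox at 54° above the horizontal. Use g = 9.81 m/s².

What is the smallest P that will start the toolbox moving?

N = m g − P sin α (the pull lifts the toolbox).
At impending slip, P cos α = μ_s N = μ_s (m g − P sin α).
Solving: P (cos α + μ_s sin α) = μ_s m g → P = 0.23×166/(cos 54° + 0.23 sin 54°) = 38.1/0.7739 = 49.3 N.

P ≈ 49.3 N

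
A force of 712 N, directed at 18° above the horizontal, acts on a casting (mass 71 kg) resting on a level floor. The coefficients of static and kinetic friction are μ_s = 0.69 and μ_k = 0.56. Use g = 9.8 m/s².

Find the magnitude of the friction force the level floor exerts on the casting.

The vertical component of P reduces the normal force: N = m g − P sin α = 695.8 − 220 = 475.8 N.
For equilibrium, f = P cos α = 712×cos 18° = 677.2 N.
The static-friction limit is μ_s N = 328.3 N.
677.2 > 328.3 N → the casting slides; f = μ_k N = 0.56×475.8 = 266 N.

f ≈ 266 N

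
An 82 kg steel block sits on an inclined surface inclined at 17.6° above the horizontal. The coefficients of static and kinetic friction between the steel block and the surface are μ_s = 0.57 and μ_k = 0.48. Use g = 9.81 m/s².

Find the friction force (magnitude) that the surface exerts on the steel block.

f ≈ 243 N (up the incline)

The normal reaction is N = m g cos θ = 766.8 N.
Along the slope the weight component is m g sin θ = 243.2 N; friction must supply exactly this, acting up-slope.
The static-friction ceiling is μ_s N = 0.57 × 766.8 = 437.1 N.
Since |243.2| ≤ 437.1 N, static friction is sufficient; f equals the required value, not μ_s N.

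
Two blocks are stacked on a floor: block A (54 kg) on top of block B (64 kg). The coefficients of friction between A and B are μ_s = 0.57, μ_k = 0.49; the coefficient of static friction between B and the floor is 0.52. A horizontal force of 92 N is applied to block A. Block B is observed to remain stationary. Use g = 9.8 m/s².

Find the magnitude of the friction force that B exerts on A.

f ≈ 92 N

Between the blocks, N₁ = m_A g = 529.2 N.
Maximum static friction on A from B: μ_s N₁ = 0.57×529.2 = 301.6 N.
Since P = 92 N ≤ 301.6 N, A does not slip on B; friction on A equals P = 92 N.
B experiences an equal 92 N forward from A (third law). B is in equilibrium, so the floor supplies f₂ = 92 N of static friction (limit μ_s(m_A+m_B)g = 601.3 N, not exceeded).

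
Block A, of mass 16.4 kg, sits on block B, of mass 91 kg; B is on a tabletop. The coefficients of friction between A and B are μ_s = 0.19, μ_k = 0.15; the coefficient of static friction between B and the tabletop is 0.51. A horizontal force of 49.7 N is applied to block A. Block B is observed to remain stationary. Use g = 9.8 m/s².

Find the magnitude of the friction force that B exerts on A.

Normal force at the A–B interface: N₁ = m_A g = 160.7 N.
Maximum static friction on A from B: μ_s N₁ = 0.19×160.7 = 30.54 N.
Since P = 49.7 N > 30.54 N, A slides on B; the A–B friction is kinetic: f₁ = μ_k N₁ = 0.15×160.7 = 24.1 N.
B experiences an equal 24.1 N forward from A (third law). B is in equilibrium, so the floor supplies f₂ = 24.1 N of static friction (limit μ_s(m_A+m_B)g = 536.8 N, not exceeded).

f ≈ 24.1 N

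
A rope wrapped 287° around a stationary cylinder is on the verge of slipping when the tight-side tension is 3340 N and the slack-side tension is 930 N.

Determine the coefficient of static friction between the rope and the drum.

μ ≈ 0.255

T₂/T₁ = e^{μβ} → μ = ln(T₂/T₁)/β.
β = 287° = 5.009 rad.
μ = ln(3340/930)/5.009 = ln(3.591)/5.009 = 0.255.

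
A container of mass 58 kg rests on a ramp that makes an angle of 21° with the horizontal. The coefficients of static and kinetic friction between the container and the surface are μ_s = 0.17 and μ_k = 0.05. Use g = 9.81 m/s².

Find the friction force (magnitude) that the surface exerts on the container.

f ≈ 26.6 N (up the incline)

Perpendicular to the surface, N = m g cos θ = 58·9.81·cos 21° = 531.2 N.
For equilibrium along the incline, friction must balance the weight component: f = m g sin θ = 203.9 N up the slope.
The static-friction ceiling is μ_s N = 0.17 × 531.2 = 90.3 N.
|203.9| exceeds 90.3 N, so the container slips down-slope; friction is kinetic, f = μ_k N = 0.05×531.2 = 26.6 N.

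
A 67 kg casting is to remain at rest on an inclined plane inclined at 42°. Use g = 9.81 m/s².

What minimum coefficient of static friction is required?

At the slip threshold m g sin θ = μ_s m g cos θ, so μ_s,min = tan θ.
μ_s,min = tan 42° = 0.9.

μ_s,min ≈ 0.9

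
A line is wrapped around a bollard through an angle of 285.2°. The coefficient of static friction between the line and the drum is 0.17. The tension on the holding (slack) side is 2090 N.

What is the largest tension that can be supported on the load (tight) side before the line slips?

At impending slip the capstan equation gives T₂/T₁ = e^{μβ} with β in radians.
β = 285.2° × π/180 = 4.978 rad.
e^{μβ} = e^{0.17×4.978} = 2.331.
T₂ = T₁ · e^{μβ} = 2090 × 2.331 = 4870 N.

T_max ≈ 4870 N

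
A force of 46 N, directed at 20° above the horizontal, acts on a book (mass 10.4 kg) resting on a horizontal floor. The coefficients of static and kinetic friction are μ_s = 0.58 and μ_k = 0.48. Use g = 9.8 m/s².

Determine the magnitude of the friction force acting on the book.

The vertical component of P reduces the normal force: N = m g − P sin α = 101.9 − 15.73 = 86.19 N.
Horizontally, friction must balance P cos α = 43.23 N.
μ_s N = 0.58 × 86.19 = 49.99 N.
Since 43.23 N does not exceed the limit, the book stays at rest and f = 43.2 N.

f ≈ 43.2 N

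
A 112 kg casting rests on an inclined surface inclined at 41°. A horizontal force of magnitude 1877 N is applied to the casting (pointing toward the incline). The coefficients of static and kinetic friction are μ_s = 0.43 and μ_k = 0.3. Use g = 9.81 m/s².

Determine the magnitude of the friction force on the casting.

f ≈ 696 N (down the incline)

Resolve perpendicular to the incline: N = m g cos θ + P sin θ = 112×9.81×cos 41° + 1877×sin 41° = 2061 N.
Parallel to the incline: P cos θ − m g sin θ = 1417 − 720.8 = 695.8 N; the friction needed to balance this is 695.8 N acting down the slope.
Maximum static friction: μ_s N = 0.43 × 2061 = 886.1 N.
Since 695.8 N is within the 886.1 N limit, the casting stays put and friction is exactly 696 N.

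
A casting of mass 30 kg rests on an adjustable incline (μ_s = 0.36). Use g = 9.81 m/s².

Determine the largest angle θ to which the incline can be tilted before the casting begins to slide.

θ_max ≈ 19.8°

At the slip threshold, m g sin θ = μ_s · m g cos θ, so tan θ = μ_s.
θ_max = arctan(0.36) = 19.8°.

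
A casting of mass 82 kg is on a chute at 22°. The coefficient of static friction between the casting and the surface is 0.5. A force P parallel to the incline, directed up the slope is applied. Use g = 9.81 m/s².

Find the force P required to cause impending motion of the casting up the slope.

At impending motion up the slope, friction acts down-slope at its limit: f = μ_s N.
P is parallel to the surface, so N = m g cos θ = 746 N.
Along the incline: P = m g sin θ + μ_s N = 301 + 0.5×746 = 674 N.

P ≈ 674 N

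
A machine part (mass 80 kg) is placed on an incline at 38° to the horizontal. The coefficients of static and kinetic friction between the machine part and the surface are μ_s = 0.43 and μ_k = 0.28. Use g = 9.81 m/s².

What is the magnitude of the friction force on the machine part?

The normal reaction is N = m g cos θ = 618.4 N.
For equilibrium along the incline, friction must balance the weight component: f = m g sin θ = 483.2 N up the slope.
The static-friction ceiling is μ_s N = 0.43 × 618.4 = 265.9 N.
Since |483.2| > 265.9 N, static friction cannot hold it; the machine part slides down the incline and kinetic friction applies: f = μ_k N = 0.28 × 618.4 = 173 N.

f ≈ 173 N (up the incline)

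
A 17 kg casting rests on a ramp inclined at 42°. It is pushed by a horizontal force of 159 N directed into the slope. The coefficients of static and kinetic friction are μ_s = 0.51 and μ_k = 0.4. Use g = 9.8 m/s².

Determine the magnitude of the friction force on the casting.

f ≈ 6.68 N (down the incline)

Resolve perpendicular to the incline: N = m g cos θ + P sin θ = 17×9.8×cos 42° + 159×sin 42° = 230.2 N.
Parallel to the incline: P cos θ − m g sin θ = 118.2 − 111.5 = 6.683 N; the friction needed to balance this is 6.683 N acting down the slope.
Maximum static friction: μ_s N = 0.51 × 230.2 = 117.4 N.
|f_req| = 6.683 ≤ 117.4 N → the casting is in equilibrium; friction equals the required value.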